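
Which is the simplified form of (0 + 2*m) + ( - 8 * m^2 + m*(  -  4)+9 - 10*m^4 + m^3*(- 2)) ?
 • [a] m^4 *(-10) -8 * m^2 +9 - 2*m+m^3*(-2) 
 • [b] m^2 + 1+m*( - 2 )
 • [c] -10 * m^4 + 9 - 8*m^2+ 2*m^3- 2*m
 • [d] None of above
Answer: a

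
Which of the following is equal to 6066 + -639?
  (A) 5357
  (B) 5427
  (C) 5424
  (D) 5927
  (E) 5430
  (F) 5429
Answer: B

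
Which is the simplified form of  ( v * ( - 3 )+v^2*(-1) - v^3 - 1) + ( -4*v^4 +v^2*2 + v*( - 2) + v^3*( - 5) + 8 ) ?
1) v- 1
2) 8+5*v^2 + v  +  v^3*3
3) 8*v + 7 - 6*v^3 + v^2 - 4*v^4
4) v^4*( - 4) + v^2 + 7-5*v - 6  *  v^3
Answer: 4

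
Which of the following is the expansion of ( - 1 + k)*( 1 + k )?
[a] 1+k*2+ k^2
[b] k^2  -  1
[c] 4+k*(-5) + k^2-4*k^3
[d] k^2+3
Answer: b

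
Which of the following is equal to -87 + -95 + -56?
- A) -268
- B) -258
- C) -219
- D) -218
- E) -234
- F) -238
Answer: F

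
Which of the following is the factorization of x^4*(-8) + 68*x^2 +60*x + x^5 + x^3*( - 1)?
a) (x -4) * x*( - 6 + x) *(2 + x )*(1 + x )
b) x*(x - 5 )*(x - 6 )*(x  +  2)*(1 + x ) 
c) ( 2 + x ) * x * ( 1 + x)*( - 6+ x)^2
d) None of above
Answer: b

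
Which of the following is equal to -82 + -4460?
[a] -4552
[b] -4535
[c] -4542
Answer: c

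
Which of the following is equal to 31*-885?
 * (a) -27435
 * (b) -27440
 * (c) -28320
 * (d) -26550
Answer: a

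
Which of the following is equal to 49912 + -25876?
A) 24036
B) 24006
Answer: A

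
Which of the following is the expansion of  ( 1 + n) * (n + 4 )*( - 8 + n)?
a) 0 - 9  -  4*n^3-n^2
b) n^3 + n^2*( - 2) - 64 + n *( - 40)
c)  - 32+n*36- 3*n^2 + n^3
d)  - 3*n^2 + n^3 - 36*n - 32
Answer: d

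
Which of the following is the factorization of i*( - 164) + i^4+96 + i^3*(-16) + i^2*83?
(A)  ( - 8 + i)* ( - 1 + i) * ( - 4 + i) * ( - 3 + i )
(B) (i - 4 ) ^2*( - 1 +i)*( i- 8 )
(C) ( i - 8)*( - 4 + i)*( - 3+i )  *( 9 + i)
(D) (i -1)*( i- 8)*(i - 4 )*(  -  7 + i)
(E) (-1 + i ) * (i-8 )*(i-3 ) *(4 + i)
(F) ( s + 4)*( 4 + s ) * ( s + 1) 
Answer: A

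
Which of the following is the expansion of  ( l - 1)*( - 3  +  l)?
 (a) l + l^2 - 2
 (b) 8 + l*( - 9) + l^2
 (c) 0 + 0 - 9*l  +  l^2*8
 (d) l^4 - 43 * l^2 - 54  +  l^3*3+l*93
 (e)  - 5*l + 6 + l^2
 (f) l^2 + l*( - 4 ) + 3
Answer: f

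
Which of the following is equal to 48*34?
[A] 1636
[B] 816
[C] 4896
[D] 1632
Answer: D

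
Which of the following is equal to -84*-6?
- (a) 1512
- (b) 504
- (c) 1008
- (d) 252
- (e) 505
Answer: b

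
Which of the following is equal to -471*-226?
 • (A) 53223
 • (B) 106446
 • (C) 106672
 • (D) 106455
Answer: B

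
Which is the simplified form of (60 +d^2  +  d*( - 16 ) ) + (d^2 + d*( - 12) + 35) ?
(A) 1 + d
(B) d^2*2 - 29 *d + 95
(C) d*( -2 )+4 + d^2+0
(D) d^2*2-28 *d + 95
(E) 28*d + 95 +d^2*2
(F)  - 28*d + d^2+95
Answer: D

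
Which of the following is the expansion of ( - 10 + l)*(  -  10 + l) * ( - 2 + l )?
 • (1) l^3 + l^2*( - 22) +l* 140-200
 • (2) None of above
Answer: 1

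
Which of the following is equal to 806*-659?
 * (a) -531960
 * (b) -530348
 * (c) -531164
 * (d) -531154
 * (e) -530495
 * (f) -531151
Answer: d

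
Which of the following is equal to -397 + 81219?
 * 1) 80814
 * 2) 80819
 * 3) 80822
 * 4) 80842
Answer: 3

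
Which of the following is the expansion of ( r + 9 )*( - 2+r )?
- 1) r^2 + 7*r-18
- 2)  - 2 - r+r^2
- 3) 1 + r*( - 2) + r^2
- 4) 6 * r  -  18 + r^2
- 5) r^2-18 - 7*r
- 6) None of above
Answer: 1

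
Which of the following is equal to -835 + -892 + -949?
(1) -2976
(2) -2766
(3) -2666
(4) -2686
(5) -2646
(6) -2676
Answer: 6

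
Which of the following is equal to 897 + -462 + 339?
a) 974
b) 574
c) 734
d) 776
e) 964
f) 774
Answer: f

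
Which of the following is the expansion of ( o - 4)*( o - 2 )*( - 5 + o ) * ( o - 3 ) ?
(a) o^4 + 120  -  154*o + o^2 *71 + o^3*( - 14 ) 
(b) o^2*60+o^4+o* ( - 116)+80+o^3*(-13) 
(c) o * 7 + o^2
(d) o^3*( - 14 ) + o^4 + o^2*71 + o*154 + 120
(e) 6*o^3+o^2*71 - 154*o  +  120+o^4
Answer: a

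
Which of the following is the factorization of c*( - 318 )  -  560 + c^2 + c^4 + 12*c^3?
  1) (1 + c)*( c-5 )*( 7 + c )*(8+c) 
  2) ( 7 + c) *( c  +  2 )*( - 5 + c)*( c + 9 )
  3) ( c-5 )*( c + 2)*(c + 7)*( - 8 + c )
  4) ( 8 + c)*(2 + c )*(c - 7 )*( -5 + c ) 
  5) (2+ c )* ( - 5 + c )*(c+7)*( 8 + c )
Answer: 5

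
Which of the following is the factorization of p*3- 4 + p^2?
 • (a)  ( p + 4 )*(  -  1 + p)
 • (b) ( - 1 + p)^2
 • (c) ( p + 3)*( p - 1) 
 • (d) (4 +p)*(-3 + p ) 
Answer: a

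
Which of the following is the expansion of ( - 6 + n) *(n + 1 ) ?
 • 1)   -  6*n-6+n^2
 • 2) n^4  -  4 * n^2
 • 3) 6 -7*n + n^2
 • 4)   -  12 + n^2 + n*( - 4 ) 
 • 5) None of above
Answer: 5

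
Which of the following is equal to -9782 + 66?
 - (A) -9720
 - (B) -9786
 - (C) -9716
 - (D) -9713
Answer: C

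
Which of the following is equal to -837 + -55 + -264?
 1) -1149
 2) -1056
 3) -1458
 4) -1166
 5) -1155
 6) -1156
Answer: 6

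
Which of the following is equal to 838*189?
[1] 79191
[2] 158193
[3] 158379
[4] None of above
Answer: 4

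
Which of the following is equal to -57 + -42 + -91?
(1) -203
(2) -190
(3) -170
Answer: 2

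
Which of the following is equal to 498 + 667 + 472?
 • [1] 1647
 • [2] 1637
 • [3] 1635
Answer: 2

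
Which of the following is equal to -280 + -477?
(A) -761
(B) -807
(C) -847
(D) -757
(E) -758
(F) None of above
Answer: D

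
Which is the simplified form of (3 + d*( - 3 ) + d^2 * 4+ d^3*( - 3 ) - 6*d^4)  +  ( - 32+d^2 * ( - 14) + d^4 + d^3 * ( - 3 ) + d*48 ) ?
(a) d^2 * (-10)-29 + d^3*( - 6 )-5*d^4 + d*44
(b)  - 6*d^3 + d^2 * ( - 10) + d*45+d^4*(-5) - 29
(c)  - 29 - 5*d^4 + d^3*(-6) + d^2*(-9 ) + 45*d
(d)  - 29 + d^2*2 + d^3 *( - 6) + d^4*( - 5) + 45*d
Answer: b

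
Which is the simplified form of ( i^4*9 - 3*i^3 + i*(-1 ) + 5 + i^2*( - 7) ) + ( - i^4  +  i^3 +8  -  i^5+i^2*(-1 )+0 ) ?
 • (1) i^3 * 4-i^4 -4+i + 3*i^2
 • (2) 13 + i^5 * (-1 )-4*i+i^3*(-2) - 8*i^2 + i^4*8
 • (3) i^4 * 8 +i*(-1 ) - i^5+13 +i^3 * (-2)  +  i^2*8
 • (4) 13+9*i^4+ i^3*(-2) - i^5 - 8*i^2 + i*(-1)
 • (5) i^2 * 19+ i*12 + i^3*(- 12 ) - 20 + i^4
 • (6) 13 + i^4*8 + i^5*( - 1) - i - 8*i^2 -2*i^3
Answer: 6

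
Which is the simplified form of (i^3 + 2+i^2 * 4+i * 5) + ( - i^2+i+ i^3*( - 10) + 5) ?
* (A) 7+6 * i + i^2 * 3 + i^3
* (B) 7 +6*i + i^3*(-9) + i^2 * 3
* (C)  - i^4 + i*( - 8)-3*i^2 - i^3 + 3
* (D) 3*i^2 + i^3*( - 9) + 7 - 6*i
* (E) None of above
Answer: B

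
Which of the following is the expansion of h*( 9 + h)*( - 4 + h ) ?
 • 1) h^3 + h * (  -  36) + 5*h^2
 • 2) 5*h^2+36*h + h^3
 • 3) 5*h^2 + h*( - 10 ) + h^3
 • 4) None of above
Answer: 1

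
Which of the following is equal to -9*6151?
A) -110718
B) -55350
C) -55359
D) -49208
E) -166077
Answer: C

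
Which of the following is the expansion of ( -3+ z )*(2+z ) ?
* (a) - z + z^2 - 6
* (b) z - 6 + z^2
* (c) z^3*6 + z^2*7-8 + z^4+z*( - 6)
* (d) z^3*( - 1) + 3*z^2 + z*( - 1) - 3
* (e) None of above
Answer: a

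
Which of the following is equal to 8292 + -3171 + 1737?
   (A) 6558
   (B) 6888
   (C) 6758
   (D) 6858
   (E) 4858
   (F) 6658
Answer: D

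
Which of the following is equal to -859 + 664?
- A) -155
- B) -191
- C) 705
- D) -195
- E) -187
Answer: D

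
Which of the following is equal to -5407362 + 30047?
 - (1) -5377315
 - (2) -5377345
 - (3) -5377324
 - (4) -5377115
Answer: 1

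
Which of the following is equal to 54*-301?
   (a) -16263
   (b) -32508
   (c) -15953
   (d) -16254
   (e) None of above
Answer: d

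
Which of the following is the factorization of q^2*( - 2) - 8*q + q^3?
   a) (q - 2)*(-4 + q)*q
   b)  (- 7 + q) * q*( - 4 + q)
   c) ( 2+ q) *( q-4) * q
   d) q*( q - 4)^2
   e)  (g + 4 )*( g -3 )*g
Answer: c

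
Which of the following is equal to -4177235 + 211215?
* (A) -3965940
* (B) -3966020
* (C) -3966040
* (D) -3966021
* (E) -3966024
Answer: B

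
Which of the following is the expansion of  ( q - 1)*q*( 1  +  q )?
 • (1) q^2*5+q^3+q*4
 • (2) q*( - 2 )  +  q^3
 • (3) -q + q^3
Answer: 3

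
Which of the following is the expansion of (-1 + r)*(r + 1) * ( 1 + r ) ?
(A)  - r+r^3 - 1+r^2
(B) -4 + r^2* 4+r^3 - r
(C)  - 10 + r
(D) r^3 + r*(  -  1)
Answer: A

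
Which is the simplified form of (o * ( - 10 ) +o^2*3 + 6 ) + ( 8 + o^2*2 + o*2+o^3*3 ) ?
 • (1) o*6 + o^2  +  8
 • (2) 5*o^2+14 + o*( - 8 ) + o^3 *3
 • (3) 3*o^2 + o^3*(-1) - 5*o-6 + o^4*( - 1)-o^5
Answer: 2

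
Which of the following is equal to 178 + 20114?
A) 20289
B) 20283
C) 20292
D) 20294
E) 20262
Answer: C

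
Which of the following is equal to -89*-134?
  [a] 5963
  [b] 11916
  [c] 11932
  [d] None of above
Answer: d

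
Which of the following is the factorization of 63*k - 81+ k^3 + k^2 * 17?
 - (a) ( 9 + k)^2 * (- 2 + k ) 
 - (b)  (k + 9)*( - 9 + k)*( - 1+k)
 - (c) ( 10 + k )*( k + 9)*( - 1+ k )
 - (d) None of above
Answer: d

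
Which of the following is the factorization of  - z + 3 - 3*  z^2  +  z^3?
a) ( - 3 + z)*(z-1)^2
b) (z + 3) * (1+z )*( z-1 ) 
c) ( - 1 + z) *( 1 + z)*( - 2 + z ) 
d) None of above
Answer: d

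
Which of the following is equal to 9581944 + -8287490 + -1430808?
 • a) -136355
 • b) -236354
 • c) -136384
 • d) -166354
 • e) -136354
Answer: e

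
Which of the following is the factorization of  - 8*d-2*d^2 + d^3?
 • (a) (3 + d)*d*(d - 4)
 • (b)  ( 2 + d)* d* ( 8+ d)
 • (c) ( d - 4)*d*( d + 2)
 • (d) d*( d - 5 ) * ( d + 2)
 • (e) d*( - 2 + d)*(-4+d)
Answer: c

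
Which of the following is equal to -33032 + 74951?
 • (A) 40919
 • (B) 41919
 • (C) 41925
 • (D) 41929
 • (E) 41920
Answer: B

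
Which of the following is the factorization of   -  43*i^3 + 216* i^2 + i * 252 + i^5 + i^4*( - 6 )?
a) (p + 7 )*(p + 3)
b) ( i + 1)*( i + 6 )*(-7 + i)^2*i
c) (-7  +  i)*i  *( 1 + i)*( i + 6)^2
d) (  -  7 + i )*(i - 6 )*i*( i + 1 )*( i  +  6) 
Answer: d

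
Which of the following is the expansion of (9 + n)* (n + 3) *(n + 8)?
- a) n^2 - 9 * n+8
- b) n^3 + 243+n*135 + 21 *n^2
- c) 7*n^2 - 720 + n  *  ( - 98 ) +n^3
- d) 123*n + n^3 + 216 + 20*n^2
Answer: d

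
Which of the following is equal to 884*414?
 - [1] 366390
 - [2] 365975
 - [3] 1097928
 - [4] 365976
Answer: 4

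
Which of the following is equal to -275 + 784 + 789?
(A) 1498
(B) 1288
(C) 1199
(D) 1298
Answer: D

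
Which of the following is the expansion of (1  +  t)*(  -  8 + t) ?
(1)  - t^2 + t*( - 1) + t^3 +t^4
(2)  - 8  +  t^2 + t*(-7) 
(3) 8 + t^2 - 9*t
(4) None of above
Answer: 2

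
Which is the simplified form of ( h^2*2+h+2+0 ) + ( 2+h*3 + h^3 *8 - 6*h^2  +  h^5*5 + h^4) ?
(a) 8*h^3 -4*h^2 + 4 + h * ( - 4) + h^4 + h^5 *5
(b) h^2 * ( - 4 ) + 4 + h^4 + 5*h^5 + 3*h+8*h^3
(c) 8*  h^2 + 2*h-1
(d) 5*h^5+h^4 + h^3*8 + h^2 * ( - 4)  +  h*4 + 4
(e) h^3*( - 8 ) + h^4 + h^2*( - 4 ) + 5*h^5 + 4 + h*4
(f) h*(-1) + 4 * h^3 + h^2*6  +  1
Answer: d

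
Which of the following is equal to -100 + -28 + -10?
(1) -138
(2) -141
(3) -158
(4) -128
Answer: 1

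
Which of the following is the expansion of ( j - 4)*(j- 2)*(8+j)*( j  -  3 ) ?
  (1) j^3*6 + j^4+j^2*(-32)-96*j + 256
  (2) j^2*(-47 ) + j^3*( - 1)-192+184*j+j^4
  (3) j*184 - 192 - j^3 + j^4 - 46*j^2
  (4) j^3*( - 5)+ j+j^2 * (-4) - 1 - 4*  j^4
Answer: 3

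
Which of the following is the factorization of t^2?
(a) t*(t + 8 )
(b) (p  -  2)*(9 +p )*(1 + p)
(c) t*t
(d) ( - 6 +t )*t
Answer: c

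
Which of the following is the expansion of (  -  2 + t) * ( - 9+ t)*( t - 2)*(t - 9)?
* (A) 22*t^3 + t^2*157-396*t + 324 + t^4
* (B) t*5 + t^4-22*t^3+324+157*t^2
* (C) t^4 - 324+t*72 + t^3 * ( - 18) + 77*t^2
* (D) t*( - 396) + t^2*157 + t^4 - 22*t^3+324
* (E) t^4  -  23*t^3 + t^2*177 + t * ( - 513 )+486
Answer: D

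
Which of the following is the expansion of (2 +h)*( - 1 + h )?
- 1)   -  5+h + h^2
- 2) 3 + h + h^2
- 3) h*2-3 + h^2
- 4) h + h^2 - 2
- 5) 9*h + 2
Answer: 4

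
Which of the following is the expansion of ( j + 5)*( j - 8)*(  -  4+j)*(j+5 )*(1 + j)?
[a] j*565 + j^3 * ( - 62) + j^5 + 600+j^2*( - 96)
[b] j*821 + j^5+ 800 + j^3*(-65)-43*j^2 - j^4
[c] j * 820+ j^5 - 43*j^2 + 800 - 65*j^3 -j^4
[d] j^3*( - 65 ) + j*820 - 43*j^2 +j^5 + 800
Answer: c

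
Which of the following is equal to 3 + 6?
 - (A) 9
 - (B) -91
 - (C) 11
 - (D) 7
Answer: A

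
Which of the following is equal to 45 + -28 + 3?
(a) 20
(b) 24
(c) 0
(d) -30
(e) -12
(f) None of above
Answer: a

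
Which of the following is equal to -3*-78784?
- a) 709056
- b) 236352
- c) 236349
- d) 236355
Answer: b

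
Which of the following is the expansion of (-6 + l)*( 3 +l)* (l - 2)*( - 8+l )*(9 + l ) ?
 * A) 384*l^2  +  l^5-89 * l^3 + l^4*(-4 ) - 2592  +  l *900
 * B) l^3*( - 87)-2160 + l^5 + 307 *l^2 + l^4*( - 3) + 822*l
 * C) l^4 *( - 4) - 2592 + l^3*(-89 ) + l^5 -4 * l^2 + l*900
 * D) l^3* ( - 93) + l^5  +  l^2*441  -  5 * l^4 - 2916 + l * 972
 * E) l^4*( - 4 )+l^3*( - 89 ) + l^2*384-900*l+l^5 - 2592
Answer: A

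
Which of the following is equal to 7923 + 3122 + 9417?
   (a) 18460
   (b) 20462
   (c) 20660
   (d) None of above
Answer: b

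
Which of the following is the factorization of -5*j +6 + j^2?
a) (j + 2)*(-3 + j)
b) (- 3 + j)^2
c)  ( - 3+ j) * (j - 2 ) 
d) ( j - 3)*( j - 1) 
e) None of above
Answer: c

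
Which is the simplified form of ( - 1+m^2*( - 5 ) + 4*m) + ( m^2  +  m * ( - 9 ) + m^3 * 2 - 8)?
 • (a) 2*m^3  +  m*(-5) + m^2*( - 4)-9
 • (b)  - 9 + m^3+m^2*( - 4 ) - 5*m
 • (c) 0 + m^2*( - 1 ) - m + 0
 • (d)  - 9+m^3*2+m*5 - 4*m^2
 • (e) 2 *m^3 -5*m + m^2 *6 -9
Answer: a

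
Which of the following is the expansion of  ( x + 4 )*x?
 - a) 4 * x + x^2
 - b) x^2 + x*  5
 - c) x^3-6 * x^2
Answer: a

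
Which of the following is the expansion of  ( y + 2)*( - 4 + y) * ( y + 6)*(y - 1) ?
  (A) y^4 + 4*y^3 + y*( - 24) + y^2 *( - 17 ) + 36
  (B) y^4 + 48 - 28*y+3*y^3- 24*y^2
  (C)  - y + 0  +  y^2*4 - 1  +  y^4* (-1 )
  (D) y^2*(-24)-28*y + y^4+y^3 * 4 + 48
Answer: B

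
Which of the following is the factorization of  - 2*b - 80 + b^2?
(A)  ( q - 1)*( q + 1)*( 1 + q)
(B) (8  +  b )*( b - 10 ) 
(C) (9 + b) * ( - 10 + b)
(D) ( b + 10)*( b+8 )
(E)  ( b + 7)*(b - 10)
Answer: B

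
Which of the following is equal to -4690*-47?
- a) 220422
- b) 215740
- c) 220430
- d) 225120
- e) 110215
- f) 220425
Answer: c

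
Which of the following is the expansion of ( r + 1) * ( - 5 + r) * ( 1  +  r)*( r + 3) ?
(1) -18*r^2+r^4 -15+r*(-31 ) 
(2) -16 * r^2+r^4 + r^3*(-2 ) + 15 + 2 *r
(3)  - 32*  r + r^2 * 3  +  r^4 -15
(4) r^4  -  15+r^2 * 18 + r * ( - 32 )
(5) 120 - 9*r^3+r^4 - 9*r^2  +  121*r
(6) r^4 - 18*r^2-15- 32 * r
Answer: 6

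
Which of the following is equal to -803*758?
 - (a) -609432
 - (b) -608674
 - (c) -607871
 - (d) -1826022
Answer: b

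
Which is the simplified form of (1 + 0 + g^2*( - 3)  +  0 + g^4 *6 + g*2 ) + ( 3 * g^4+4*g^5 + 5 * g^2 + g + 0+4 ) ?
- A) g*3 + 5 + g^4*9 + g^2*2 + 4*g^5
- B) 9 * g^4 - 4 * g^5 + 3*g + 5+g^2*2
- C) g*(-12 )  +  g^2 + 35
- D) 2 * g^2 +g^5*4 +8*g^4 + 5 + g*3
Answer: A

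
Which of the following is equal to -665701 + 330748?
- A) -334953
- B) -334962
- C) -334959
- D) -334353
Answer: A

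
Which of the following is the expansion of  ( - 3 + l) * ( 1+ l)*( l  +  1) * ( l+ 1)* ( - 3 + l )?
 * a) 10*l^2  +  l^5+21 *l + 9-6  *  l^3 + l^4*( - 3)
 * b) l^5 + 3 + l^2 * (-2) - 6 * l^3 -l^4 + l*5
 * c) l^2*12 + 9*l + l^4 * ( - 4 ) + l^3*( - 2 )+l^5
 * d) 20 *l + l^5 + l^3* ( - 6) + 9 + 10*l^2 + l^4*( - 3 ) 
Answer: a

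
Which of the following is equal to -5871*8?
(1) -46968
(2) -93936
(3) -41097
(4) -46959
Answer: 1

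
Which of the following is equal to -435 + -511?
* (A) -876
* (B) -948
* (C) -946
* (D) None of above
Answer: C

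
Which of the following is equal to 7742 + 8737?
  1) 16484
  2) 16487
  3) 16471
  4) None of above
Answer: 4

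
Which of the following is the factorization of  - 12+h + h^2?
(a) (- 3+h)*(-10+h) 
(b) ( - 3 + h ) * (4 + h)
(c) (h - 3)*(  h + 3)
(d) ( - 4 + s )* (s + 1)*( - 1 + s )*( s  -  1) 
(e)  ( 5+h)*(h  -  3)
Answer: b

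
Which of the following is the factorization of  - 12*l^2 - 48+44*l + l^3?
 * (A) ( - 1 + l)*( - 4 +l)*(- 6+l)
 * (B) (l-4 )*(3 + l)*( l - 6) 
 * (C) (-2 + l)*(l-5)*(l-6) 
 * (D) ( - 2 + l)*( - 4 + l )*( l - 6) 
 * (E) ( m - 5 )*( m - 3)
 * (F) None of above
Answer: D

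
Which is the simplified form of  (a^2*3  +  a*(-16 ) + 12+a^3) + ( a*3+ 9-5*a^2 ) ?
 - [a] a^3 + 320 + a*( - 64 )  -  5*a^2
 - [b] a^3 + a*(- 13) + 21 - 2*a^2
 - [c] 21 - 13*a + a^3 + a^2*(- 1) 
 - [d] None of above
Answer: b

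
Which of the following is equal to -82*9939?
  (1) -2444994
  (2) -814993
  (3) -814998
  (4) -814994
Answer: 3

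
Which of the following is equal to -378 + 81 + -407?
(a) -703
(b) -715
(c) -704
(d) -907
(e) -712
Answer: c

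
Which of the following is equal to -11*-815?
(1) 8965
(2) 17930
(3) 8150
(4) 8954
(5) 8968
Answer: 1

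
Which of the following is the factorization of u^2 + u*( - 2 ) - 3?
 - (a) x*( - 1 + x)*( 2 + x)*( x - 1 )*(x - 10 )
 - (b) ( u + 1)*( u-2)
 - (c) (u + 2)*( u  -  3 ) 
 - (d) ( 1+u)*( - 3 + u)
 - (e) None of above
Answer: d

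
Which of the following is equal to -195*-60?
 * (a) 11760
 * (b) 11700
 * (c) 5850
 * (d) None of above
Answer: b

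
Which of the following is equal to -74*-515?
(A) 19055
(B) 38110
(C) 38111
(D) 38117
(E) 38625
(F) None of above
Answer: B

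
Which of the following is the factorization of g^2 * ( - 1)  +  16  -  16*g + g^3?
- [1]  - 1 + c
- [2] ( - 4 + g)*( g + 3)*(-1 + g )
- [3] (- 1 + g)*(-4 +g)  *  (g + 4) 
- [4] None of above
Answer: 3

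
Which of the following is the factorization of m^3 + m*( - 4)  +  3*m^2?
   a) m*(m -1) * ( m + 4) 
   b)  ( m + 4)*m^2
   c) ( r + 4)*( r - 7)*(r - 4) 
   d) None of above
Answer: a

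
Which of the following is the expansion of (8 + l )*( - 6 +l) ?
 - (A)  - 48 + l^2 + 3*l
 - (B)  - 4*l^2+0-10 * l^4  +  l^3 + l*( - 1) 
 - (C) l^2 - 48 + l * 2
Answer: C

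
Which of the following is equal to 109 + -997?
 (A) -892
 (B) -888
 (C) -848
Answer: B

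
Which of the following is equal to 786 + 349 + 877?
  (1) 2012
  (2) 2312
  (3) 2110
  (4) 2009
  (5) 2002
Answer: 1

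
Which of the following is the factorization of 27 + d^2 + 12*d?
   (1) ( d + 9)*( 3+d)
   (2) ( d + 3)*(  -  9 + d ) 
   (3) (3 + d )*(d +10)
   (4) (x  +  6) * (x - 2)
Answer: 1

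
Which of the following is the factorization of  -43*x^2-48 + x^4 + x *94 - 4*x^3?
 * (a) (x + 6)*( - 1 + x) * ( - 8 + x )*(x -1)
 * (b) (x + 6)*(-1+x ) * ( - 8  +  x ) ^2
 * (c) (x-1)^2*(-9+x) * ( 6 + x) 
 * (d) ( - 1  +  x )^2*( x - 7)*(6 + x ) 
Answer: a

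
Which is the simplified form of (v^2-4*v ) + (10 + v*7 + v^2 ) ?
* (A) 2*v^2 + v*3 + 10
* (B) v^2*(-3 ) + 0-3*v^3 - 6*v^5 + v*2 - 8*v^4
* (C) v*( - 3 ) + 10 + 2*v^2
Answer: A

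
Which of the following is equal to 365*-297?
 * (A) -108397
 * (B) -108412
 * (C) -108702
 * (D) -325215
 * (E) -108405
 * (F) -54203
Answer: E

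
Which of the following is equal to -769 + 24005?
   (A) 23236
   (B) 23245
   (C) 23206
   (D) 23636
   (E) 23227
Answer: A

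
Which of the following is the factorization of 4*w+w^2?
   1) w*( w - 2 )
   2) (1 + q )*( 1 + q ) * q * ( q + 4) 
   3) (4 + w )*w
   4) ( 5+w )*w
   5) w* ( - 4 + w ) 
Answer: 3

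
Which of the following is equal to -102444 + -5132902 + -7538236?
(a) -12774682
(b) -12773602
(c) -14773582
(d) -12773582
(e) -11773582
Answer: d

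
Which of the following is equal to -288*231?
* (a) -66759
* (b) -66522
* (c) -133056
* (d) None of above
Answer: d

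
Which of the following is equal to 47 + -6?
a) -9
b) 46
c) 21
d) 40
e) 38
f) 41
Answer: f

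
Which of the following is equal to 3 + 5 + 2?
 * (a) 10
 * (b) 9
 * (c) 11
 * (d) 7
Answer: a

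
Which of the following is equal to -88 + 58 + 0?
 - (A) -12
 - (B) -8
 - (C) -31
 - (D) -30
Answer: D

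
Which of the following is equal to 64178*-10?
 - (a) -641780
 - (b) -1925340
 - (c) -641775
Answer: a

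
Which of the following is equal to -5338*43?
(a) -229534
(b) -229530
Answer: a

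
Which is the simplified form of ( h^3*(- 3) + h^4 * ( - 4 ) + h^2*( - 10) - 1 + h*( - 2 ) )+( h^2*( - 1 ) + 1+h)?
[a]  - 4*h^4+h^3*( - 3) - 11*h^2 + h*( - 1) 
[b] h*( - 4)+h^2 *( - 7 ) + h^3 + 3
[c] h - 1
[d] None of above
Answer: a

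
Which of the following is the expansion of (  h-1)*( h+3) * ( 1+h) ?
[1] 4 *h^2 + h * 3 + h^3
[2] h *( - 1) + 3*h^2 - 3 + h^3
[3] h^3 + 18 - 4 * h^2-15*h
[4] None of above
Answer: 2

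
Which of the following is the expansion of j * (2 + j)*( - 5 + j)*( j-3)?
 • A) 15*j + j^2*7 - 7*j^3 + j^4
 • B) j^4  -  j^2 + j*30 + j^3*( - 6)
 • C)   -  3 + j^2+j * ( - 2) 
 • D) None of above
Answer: B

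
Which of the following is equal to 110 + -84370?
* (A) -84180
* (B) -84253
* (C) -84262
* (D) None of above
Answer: D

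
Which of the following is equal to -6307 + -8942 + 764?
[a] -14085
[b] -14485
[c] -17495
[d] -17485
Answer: b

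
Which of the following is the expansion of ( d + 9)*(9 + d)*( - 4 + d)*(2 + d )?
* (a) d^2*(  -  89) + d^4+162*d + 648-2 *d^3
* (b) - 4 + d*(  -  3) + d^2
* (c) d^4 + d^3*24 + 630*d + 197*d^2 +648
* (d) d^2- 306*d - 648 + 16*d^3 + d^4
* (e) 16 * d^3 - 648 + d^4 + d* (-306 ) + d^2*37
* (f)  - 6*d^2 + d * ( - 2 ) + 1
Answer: e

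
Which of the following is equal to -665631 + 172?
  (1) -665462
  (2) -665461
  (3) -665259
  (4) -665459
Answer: 4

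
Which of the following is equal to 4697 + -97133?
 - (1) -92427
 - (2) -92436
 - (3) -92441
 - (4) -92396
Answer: 2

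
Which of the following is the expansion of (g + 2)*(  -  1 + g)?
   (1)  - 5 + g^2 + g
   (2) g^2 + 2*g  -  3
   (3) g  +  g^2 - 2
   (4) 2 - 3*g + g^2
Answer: 3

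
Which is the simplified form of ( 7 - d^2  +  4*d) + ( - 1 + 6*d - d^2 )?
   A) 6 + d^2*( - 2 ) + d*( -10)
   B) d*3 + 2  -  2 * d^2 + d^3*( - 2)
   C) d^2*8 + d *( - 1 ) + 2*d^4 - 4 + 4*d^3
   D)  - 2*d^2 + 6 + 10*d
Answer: D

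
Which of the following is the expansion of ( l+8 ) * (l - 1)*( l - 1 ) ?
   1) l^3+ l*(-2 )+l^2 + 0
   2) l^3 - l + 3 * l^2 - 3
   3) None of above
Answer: 3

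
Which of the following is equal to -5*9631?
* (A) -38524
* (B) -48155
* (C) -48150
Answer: B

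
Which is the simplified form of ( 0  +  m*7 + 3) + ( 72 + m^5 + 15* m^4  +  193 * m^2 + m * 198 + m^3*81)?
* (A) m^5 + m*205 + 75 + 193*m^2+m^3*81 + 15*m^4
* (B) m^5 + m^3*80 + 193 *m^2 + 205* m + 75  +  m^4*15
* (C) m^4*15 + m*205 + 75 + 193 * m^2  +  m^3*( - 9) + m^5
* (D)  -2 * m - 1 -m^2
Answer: A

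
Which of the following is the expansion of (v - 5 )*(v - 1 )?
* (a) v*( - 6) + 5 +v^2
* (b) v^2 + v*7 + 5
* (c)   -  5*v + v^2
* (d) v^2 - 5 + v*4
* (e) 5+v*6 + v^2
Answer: a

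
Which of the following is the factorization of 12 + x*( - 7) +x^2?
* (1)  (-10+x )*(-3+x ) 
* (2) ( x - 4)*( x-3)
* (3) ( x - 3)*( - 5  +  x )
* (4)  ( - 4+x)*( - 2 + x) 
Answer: 2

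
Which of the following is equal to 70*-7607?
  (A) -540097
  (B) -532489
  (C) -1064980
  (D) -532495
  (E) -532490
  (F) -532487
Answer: E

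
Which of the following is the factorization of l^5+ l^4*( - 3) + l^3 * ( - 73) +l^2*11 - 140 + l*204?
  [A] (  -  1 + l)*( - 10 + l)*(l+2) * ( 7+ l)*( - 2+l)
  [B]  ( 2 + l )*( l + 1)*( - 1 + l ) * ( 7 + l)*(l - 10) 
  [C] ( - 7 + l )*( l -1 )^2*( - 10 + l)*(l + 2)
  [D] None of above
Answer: D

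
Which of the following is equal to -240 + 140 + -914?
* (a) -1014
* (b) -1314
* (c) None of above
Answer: a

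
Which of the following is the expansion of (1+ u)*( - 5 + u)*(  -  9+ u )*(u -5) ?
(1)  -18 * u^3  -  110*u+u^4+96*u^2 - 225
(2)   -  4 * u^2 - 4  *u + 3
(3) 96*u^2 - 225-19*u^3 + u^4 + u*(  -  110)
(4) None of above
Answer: 1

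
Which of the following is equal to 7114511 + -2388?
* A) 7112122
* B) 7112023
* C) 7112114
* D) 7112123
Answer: D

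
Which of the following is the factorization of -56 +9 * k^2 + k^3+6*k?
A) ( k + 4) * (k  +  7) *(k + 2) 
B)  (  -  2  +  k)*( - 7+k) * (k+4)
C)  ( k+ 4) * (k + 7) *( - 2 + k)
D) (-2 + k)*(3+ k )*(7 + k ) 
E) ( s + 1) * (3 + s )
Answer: C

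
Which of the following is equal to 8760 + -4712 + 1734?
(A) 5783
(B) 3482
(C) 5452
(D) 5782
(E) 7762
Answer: D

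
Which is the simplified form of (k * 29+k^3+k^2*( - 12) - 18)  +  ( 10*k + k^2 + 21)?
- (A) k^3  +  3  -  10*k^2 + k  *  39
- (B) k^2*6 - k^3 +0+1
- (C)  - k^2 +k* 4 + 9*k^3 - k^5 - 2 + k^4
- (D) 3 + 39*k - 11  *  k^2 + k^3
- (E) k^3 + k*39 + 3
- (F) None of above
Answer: D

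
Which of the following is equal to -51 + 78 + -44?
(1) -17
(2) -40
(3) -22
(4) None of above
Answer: 1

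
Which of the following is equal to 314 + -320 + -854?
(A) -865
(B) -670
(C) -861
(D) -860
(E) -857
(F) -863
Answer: D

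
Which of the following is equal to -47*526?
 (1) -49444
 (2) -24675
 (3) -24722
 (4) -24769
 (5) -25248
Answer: 3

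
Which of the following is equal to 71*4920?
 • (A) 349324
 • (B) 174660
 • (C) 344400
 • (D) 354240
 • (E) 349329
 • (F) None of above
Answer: F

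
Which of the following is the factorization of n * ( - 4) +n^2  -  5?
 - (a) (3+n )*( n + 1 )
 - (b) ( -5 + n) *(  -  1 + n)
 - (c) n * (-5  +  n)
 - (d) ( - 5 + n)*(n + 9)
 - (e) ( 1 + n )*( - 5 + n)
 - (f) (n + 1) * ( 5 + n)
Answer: e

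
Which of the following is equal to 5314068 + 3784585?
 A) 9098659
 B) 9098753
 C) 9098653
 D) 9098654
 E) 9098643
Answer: C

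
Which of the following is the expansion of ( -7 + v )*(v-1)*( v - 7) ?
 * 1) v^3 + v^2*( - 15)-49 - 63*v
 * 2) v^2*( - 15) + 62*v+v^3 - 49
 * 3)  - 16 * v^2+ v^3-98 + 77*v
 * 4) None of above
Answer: 4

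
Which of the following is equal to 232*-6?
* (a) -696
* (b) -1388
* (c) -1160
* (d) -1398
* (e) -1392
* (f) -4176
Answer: e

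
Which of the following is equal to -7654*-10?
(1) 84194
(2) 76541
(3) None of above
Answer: 3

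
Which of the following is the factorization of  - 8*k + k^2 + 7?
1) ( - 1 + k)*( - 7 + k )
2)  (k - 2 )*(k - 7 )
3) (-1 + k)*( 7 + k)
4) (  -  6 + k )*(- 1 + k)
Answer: 1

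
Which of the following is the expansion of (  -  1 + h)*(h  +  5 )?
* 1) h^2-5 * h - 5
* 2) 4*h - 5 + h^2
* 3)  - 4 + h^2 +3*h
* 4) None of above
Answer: 2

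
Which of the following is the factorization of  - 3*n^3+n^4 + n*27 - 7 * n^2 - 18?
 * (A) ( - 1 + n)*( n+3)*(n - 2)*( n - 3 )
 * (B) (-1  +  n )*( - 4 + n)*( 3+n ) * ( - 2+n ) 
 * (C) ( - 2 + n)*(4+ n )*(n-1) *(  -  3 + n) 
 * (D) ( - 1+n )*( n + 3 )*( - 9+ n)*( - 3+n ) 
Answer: A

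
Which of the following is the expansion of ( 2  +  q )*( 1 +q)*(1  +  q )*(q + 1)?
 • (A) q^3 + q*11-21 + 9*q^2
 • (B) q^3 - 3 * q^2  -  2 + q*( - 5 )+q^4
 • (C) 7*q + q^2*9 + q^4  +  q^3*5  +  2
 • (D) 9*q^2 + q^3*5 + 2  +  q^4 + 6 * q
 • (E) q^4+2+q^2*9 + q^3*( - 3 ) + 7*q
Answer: C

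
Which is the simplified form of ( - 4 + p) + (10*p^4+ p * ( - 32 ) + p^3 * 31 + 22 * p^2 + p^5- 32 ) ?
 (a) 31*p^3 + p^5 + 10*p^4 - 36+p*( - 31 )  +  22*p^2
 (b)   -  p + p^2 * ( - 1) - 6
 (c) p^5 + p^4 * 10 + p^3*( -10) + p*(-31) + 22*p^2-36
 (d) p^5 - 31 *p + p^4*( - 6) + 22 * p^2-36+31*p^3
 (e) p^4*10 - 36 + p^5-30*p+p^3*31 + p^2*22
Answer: a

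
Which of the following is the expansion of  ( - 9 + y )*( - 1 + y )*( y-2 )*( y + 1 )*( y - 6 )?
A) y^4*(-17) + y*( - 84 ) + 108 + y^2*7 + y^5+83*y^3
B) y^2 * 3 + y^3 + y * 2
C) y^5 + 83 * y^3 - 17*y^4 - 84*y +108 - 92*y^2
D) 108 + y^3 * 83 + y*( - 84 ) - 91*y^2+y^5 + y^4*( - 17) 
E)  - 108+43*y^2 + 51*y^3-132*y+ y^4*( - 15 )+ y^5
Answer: D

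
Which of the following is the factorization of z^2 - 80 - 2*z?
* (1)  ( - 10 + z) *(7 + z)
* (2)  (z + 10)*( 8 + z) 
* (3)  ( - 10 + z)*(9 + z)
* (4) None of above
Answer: 4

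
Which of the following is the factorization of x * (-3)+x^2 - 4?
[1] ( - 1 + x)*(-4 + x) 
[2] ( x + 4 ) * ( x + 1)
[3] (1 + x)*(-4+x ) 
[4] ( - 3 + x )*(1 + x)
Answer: 3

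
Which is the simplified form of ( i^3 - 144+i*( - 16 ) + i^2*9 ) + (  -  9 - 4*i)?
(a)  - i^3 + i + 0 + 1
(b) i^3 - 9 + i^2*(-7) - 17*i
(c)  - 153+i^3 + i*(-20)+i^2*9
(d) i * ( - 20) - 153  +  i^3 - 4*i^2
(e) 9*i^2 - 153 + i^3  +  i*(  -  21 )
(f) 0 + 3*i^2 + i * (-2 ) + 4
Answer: c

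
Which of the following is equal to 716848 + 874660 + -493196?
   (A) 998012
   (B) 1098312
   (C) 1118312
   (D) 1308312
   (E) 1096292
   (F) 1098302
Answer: B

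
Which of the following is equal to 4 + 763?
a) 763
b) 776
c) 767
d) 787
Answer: c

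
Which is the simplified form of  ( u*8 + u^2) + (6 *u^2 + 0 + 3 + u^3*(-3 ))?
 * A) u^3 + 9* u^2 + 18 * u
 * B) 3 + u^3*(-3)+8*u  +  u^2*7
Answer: B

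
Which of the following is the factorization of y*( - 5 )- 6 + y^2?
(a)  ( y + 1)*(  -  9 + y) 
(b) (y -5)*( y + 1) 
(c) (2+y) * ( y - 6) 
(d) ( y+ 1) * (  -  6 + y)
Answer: d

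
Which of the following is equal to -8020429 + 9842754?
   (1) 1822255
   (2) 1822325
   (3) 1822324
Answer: 2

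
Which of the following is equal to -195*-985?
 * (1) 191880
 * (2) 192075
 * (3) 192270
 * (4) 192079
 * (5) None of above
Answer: 2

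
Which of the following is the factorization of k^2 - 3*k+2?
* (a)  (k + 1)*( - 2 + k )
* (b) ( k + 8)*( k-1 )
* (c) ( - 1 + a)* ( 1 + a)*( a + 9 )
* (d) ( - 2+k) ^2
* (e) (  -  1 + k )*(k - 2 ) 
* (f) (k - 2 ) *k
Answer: e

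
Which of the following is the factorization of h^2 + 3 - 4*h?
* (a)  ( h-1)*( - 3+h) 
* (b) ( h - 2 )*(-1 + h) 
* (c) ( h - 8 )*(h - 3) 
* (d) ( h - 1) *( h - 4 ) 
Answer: a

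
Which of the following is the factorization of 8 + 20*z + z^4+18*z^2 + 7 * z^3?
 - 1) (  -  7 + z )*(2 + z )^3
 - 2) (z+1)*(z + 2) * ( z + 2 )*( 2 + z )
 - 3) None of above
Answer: 2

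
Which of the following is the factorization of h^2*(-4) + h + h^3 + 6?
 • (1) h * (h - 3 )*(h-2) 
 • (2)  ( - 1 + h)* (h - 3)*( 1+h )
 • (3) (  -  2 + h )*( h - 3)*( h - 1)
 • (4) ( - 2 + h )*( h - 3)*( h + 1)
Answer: 4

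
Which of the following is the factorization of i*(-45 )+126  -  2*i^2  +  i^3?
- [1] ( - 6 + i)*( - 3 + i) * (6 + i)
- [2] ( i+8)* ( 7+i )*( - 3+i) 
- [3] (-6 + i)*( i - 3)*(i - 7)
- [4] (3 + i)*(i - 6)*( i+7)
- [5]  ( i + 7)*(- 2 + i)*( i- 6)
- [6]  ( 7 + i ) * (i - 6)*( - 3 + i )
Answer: 6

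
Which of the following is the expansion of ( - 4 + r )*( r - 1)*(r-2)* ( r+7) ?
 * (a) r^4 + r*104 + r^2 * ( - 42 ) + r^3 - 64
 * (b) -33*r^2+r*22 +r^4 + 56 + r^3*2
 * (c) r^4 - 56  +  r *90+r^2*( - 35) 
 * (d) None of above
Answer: c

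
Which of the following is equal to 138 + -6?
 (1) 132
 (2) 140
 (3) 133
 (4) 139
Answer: 1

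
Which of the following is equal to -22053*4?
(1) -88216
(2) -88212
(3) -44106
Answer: 2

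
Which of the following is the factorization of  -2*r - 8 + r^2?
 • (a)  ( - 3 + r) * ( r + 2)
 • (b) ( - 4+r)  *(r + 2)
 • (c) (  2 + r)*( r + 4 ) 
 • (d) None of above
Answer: b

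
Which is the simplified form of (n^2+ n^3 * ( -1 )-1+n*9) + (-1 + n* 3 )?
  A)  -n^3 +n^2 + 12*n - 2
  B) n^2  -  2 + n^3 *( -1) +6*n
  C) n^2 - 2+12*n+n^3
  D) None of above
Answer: A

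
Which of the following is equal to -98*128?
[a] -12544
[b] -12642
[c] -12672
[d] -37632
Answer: a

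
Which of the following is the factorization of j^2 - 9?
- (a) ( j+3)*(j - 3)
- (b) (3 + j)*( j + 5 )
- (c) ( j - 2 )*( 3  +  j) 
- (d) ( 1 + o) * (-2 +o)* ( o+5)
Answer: a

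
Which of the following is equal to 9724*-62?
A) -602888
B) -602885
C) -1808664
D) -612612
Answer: A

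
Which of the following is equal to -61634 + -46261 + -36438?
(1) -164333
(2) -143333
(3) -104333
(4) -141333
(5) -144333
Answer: 5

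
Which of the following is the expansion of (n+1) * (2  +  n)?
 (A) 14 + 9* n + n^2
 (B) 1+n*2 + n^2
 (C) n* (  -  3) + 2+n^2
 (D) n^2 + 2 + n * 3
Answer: D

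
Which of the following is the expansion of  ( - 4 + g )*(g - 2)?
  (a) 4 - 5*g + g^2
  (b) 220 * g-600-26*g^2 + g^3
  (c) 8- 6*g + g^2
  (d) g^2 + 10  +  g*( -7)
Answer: c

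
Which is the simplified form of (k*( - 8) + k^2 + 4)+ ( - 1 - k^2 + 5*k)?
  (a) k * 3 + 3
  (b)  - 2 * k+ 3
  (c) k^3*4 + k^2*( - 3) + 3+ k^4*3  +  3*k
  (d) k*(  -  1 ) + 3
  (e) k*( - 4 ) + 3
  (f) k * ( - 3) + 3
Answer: f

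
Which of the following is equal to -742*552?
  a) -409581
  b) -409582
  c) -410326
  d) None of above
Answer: d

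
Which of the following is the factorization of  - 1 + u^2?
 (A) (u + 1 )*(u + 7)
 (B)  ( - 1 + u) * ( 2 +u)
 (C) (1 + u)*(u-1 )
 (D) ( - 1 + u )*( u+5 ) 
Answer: C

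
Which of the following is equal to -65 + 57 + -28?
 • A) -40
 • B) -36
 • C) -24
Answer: B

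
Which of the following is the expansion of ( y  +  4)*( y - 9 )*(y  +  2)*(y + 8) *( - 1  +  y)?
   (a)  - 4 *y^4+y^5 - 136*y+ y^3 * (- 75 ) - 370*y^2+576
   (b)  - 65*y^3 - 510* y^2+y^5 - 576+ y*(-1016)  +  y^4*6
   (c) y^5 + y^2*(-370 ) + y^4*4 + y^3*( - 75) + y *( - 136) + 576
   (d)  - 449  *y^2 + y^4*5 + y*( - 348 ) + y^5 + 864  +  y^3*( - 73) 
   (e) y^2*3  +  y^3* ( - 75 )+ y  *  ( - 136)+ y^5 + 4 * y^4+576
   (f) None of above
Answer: c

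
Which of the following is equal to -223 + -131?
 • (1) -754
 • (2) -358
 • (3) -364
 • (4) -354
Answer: 4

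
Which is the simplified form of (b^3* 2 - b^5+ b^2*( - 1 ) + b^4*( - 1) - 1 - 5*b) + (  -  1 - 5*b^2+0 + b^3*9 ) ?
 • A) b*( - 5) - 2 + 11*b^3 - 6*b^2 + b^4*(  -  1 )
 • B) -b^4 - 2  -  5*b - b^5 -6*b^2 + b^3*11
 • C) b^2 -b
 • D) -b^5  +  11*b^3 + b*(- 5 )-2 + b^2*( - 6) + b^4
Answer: B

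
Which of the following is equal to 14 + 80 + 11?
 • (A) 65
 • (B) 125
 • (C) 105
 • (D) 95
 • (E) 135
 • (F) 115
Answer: C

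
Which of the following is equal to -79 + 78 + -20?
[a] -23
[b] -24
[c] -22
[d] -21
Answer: d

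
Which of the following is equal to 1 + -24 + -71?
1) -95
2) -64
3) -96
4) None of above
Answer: 4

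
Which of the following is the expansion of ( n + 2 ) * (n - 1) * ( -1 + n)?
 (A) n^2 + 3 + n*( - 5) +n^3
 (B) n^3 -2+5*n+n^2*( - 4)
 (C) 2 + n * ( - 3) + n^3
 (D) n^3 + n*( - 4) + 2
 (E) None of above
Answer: C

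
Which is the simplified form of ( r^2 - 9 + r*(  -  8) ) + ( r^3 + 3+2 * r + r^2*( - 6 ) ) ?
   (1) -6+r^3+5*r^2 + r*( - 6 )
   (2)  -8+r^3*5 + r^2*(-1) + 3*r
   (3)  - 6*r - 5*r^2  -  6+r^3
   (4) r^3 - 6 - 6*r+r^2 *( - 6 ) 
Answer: 3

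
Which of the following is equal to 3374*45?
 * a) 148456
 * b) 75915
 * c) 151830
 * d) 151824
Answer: c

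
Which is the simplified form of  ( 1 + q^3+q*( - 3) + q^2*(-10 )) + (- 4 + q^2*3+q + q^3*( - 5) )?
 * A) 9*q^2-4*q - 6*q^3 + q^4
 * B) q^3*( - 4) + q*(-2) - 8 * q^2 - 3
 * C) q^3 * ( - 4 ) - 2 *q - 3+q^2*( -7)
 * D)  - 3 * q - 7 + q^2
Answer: C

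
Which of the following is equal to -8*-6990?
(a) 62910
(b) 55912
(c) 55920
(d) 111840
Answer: c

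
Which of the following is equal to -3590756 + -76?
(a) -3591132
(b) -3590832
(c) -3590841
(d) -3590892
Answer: b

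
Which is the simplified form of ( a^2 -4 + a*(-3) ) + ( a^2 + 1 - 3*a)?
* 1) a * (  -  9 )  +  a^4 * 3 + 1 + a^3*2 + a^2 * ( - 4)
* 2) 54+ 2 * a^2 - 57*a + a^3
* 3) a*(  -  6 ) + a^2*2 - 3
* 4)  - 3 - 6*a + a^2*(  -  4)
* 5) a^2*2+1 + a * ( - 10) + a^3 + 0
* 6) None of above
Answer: 3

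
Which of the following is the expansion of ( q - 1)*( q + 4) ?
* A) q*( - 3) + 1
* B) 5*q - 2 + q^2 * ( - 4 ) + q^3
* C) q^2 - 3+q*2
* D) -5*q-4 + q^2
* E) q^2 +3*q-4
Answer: E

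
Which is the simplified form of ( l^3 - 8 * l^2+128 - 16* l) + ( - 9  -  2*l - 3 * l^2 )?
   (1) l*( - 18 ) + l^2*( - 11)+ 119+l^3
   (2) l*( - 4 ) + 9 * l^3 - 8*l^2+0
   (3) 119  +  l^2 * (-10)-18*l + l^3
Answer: 1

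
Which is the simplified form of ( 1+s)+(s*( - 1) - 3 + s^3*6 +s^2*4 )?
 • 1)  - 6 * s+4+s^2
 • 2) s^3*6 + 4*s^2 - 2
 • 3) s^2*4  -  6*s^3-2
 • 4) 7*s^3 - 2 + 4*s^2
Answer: 2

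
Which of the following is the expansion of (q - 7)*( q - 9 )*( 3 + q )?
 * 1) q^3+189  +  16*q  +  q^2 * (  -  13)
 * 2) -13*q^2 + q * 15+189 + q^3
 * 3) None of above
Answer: 2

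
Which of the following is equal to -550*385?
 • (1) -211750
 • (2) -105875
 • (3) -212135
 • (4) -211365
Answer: 1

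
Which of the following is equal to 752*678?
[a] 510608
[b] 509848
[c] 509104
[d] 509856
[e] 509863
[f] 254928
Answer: d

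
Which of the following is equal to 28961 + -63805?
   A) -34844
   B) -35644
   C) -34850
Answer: A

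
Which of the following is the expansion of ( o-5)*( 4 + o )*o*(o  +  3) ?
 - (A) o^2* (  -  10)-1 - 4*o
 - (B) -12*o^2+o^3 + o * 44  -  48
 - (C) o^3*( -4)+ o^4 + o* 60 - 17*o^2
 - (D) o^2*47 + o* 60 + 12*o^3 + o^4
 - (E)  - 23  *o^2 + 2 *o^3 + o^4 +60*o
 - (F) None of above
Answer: F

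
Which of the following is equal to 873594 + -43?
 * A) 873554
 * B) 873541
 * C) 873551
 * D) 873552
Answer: C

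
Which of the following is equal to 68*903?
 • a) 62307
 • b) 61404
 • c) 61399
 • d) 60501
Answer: b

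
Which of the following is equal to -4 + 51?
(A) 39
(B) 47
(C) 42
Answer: B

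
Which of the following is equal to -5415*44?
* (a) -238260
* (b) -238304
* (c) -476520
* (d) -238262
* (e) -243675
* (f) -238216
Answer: a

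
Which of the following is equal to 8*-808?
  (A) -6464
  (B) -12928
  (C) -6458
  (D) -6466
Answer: A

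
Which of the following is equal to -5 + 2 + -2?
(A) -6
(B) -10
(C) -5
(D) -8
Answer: C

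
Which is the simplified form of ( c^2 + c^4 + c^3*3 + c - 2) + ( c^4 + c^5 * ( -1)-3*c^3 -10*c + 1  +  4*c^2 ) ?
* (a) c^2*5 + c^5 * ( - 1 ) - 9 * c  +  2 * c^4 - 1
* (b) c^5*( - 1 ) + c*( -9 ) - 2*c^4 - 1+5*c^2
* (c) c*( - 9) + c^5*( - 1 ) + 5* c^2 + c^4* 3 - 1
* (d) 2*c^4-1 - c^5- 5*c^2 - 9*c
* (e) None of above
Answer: a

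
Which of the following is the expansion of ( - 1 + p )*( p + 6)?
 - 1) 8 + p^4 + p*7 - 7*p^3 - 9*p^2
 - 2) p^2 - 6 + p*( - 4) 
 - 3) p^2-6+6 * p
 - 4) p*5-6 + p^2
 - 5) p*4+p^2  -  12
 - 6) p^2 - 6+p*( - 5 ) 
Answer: 4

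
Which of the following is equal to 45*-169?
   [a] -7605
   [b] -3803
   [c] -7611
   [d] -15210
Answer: a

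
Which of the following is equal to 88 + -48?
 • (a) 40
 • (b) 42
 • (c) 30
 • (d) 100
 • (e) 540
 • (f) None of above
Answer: a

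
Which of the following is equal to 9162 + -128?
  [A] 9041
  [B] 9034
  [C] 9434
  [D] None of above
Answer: B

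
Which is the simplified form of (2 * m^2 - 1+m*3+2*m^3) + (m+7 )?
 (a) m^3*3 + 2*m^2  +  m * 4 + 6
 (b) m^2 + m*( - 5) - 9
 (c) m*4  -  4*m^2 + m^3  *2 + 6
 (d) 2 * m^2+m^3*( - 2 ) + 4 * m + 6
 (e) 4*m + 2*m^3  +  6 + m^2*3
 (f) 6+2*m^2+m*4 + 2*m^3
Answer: f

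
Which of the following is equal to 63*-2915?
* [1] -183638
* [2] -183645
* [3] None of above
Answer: 2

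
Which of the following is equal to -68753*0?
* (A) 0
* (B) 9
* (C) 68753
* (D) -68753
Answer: A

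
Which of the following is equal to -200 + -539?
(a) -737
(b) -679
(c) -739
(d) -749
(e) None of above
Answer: c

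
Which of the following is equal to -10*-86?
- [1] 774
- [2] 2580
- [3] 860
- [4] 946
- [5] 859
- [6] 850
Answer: 3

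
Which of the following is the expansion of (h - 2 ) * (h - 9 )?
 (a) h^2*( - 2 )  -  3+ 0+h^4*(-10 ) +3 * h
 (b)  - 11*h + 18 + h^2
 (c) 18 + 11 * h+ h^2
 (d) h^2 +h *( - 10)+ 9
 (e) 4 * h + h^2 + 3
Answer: b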